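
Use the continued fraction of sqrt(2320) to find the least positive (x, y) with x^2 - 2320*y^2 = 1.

First expand sqrt(2320) as a continued fraction. With x_i = (sqrt(2320) + m_i)/d_i and (m_0, d_0) = (0, 1): a_0 = floor(sqrt(2320)) = 48, since 48^2 = 2304 <= 2320 < 2401 = 49^2.
Iterate m_{i+1} = d_i*a_i - m_i, d_{i+1} = (2320 - m_{i+1}^2)/d_i, a_{i+1} = floor((a_0 + m_{i+1})/d_{i+1}):
  m_1 = 1*48 - 0 = 48, d_1 = (2320 - 48^2)/1 = 16/1 = 16, a_1 = floor((48 + 48)/16) = 6.
  m_2 = 16*6 - 48 = 48, d_2 = (2320 - 48^2)/16 = 16/16 = 1, a_2 = floor((48 + 48)/1) = 96.
  m_3 = 1*96 - 48 = 48, d_3 = (2320 - 48^2)/1 = 16/1 = 16: (m_3, d_3) = (m_1, d_1) = (48, 16), so from here the quotients repeat a_1, a_2; the period length is 2.
So sqrt(2320) = [48; (6, 96)] with period length k = 2.
k is even, so the fundamental solution of x^2 - 2320y^2 = 1 is (p_{k-1}, q_{k-1}) = (p_1, q_1); compute convergents through index 1.
Convergents (p_i = a_i*p_{i-1} + p_{i-2}, q_i = a_i*q_{i-1} + q_{i-2} with p_{-2}=0, p_{-1}=1, q_{-2}=1, q_{-1}=0):
  i=0: a_0=48, p_0 = 48*1 + 0 = 48, q_0 = 48*0 + 1 = 1.
  i=1: a_1=6, p_1 = 6*48 + 1 = 289, q_1 = 6*1 + 0 = 6.
Check: 289^2 - 2320*6^2 = 83521 - 83520 = 1, so (x, y) = (289, 6) solves the equation, and by the theorem it is the least positive solution.

(x, y) = (289, 6)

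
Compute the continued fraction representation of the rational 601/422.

Run the Euclidean algorithm on 601 and 422; the successive quotients are the partial quotients a_0, a_1, ... (each step inverts the fractional part left over by the previous one):
  601 = 1*422 + 179, so a_0 = 1.
  422 = 2*179 + 64, so a_1 = 2.
  179 = 2*64 + 51, so a_2 = 2.
  64 = 1*51 + 13, so a_3 = 1.
  51 = 3*13 + 12, so a_4 = 3.
  13 = 1*12 + 1, so a_5 = 1.
  12 = 12*1 + 0, so a_6 = 12.
The remainder reaches 0 after 7 divisions, so the expansion has 7 partial quotients, read off in order.

[1; 2, 2, 1, 3, 1, 12]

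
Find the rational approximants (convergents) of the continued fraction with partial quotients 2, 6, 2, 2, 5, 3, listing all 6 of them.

2/1, 13/6, 28/13, 69/32, 373/173, 1188/551

Using the convergent recurrence p_i = a_i*p_{i-1} + p_{i-2}, q_i = a_i*q_{i-1} + q_{i-2} with p_{-2}=0, p_{-1}=1, q_{-2}=1, q_{-1}=0:
  i=0: a_0=2, p_0 = 2*1 + 0 = 2, q_0 = 2*0 + 1 = 1.
  i=1: a_1=6, p_1 = 6*2 + 1 = 13, q_1 = 6*1 + 0 = 6.
  i=2: a_2=2, p_2 = 2*13 + 2 = 28, q_2 = 2*6 + 1 = 13.
  i=3: a_3=2, p_3 = 2*28 + 13 = 69, q_3 = 2*13 + 6 = 32.
  i=4: a_4=5, p_4 = 5*69 + 28 = 373, q_4 = 5*32 + 13 = 173.
  i=5: a_5=3, p_5 = 3*373 + 69 = 1188, q_5 = 3*173 + 32 = 551.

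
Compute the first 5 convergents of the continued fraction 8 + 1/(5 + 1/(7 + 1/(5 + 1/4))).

Using the convergent recurrence p_i = a_i*p_{i-1} + p_{i-2}, q_i = a_i*q_{i-1} + q_{i-2} with p_{-2}=0, p_{-1}=1, q_{-2}=1, q_{-1}=0:
  i=0: a_0=8, p_0 = 8*1 + 0 = 8, q_0 = 8*0 + 1 = 1.
  i=1: a_1=5, p_1 = 5*8 + 1 = 41, q_1 = 5*1 + 0 = 5.
  i=2: a_2=7, p_2 = 7*41 + 8 = 295, q_2 = 7*5 + 1 = 36.
  i=3: a_3=5, p_3 = 5*295 + 41 = 1516, q_3 = 5*36 + 5 = 185.
  i=4: a_4=4, p_4 = 4*1516 + 295 = 6359, q_4 = 4*185 + 36 = 776.

8/1, 41/5, 295/36, 1516/185, 6359/776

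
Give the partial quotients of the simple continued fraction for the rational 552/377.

[1; 2, 6, 2, 13]

Run the Euclidean algorithm on 552 and 377; the successive quotients are the partial quotients a_0, a_1, ... (each step inverts the fractional part left over by the previous one):
  552 = 1*377 + 175, so a_0 = 1.
  377 = 2*175 + 27, so a_1 = 2.
  175 = 6*27 + 13, so a_2 = 6.
  27 = 2*13 + 1, so a_3 = 2.
  13 = 13*1 + 0, so a_4 = 13.
The remainder reaches 0 after 5 divisions, so the expansion has 5 partial quotients, read off in order.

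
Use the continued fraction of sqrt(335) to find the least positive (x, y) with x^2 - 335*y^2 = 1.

First expand sqrt(335) as a continued fraction. With x_i = (sqrt(335) + m_i)/d_i and (m_0, d_0) = (0, 1): a_0 = floor(sqrt(335)) = 18, since 18^2 = 324 <= 335 < 361 = 19^2.
Iterate m_{i+1} = d_i*a_i - m_i, d_{i+1} = (335 - m_{i+1}^2)/d_i, a_{i+1} = floor((a_0 + m_{i+1})/d_{i+1}):
  m_1 = 1*18 - 0 = 18, d_1 = (335 - 18^2)/1 = 11/1 = 11, a_1 = floor((18 + 18)/11) = 3.
  m_2 = 11*3 - 18 = 15, d_2 = (335 - 15^2)/11 = 110/11 = 10, a_2 = floor((18 + 15)/10) = 3.
  m_3 = 10*3 - 15 = 15, d_3 = (335 - 15^2)/10 = 110/10 = 11, a_3 = floor((18 + 15)/11) = 3.
  m_4 = 11*3 - 15 = 18, d_4 = (335 - 18^2)/11 = 11/11 = 1, a_4 = floor((18 + 18)/1) = 36.
  m_5 = 1*36 - 18 = 18, d_5 = (335 - 18^2)/1 = 11/1 = 11: (m_5, d_5) = (m_1, d_1) = (18, 11), so from here the quotients repeat a_1, ..., a_4; the period length is 4.
So sqrt(335) = [18; (3, 3, 3, 36)] with period length k = 4.
k is even, so the fundamental solution of x^2 - 335y^2 = 1 is (p_{k-1}, q_{k-1}) = (p_3, q_3); compute convergents through index 3.
Convergents (p_i = a_i*p_{i-1} + p_{i-2}, q_i = a_i*q_{i-1} + q_{i-2} with p_{-2}=0, p_{-1}=1, q_{-2}=1, q_{-1}=0):
  i=0: a_0=18, p_0 = 18*1 + 0 = 18, q_0 = 18*0 + 1 = 1.
  i=1: a_1=3, p_1 = 3*18 + 1 = 55, q_1 = 3*1 + 0 = 3.
  i=2: a_2=3, p_2 = 3*55 + 18 = 183, q_2 = 3*3 + 1 = 10.
  i=3: a_3=3, p_3 = 3*183 + 55 = 604, q_3 = 3*10 + 3 = 33.
Check: 604^2 - 335*33^2 = 364816 - 364815 = 1, so (x, y) = (604, 33) solves the equation, and by the theorem it is the least positive solution.

(x, y) = (604, 33)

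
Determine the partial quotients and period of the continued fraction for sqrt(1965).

Write x_i = (sqrt(1965) + m_i)/d_i with (m_0, d_0) = (0, 1). a_0 = floor(sqrt(1965)) = 44, since 44^2 = 1936 <= 1965 < 2025 = 45^2.
Iterate m_{i+1} = d_i*a_i - m_i, d_{i+1} = (1965 - m_{i+1}^2)/d_i, a_{i+1} = floor((a_0 + m_{i+1})/d_{i+1}):
  m_1 = 1*44 - 0 = 44, d_1 = (1965 - 44^2)/1 = 29/1 = 29, a_1 = floor((44 + 44)/29) = 3.
  m_2 = 29*3 - 44 = 43, d_2 = (1965 - 43^2)/29 = 116/29 = 4, a_2 = floor((44 + 43)/4) = 21.
  m_3 = 4*21 - 43 = 41, d_3 = (1965 - 41^2)/4 = 284/4 = 71, a_3 = floor((44 + 41)/71) = 1.
  m_4 = 71*1 - 41 = 30, d_4 = (1965 - 30^2)/71 = 1065/71 = 15, a_4 = floor((44 + 30)/15) = 4.
  m_5 = 15*4 - 30 = 30, d_5 = (1965 - 30^2)/15 = 1065/15 = 71, a_5 = floor((44 + 30)/71) = 1.
  m_6 = 71*1 - 30 = 41, d_6 = (1965 - 41^2)/71 = 284/71 = 4, a_6 = floor((44 + 41)/4) = 21.
  m_7 = 4*21 - 41 = 43, d_7 = (1965 - 43^2)/4 = 116/4 = 29, a_7 = floor((44 + 43)/29) = 3.
  m_8 = 29*3 - 43 = 44, d_8 = (1965 - 44^2)/29 = 29/29 = 1, a_8 = floor((44 + 44)/1) = 88.
  m_9 = 1*88 - 44 = 44, d_9 = (1965 - 44^2)/1 = 29/1 = 29: (m_9, d_9) = (m_1, d_1) = (44, 29), so from here the quotients repeat a_1, ..., a_8; the period length is 8.
Hence the expansion of sqrt(1965) is a_0 = 44 followed by the repeating block 3, 21, 1, 4, 1, 21, 3, 88 (period 8).

[44; (3, 21, 1, 4, 1, 21, 3, 88)]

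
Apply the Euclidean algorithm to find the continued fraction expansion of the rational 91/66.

Run the Euclidean algorithm on 91 and 66; the successive quotients are the partial quotients a_0, a_1, ... (each step inverts the fractional part left over by the previous one):
  91 = 1*66 + 25, so a_0 = 1.
  66 = 2*25 + 16, so a_1 = 2.
  25 = 1*16 + 9, so a_2 = 1.
  16 = 1*9 + 7, so a_3 = 1.
  9 = 1*7 + 2, so a_4 = 1.
  7 = 3*2 + 1, so a_5 = 3.
  2 = 2*1 + 0, so a_6 = 2.
The remainder reaches 0 after 7 divisions, so the expansion has 7 partial quotients, read off in order.

[1; 2, 1, 1, 1, 3, 2]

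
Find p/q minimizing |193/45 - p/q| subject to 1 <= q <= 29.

103/24

Expand x = 193/45 as a continued fraction with the Euclidean algorithm:
  193 = 4*45 + 13, so a_0 = 4.
  45 = 3*13 + 6, so a_1 = 3.
  13 = 2*6 + 1, so a_2 = 2.
  6 = 6*1 + 0, so a_3 = 6.
so x = [4; 3, 2, 6].
Convergents (p_i = a_i*p_{i-1} + p_{i-2}, q_i = a_i*q_{i-1} + q_{i-2} with p_{-2}=0, p_{-1}=1, q_{-2}=1, q_{-1}=0), until the denominator exceeds 29:
  i=0: a_0=4, p_0 = 4*1 + 0 = 4, q_0 = 4*0 + 1 = 1.
  i=1: a_1=3, p_1 = 3*4 + 1 = 13, q_1 = 3*1 + 0 = 3.
  i=2: a_2=2, p_2 = 2*13 + 4 = 30, q_2 = 2*3 + 1 = 7.
  i=3: a_3=6, p_3 = 6*30 + 13 = 193, q_3 = 6*7 + 3 = 45.
q_3 = 45 > 29, so the last convergent with denominator <= 29 is p_2/q_2 = 30/7.
The closest fraction with denominator <= 29 is either p_2/q_2 or the intermediate fraction (k*p_2 + p_1)/(k*q_2 + q_1) with the largest k >= 1 whose denominator stays <= 29; these approach x as k grows, and every other convergent or intermediate fraction in range is farther away.
Largest k: floor((29 - q_1)/q_2) = floor((29 - 3)/7) = 3.
That gives (3*30 + 13)/(3*7 + 3) = 103/24.
Compare the errors: |x - 30/7| = |193*7 - 30*45|/(45*7) = 1/315, and |x - 103/24| = |193*24 - 103*45|/(45*24) = 3/1080.
Cross-multiplying, 3*315 = 945 < 1080 = 1*1080, so 3/1080 is smaller: the intermediate fraction 103/24 is closer to x than 30/7.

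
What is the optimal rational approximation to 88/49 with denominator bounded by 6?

Expand x = 88/49 as a continued fraction with the Euclidean algorithm:
  88 = 1*49 + 39, so a_0 = 1.
  49 = 1*39 + 10, so a_1 = 1.
  39 = 3*10 + 9, so a_2 = 3.
  10 = 1*9 + 1, so a_3 = 1.
  9 = 9*1 + 0, so a_4 = 9.
so x = [1; 1, 3, 1, 9].
Convergents (p_i = a_i*p_{i-1} + p_{i-2}, q_i = a_i*q_{i-1} + q_{i-2} with p_{-2}=0, p_{-1}=1, q_{-2}=1, q_{-1}=0), until the denominator exceeds 6:
  i=0: a_0=1, p_0 = 1*1 + 0 = 1, q_0 = 1*0 + 1 = 1.
  i=1: a_1=1, p_1 = 1*1 + 1 = 2, q_1 = 1*1 + 0 = 1.
  i=2: a_2=3, p_2 = 3*2 + 1 = 7, q_2 = 3*1 + 1 = 4.
  i=3: a_3=1, p_3 = 1*7 + 2 = 9, q_3 = 1*4 + 1 = 5.
  i=4: a_4=9, p_4 = 9*9 + 7 = 88, q_4 = 9*5 + 4 = 49.
q_4 = 49 > 6, so the last convergent with denominator <= 6 is p_3/q_3 = 9/5.
The closest fraction with denominator <= 6 is either p_3/q_3 or the intermediate fraction (k*p_3 + p_2)/(k*q_3 + q_2) with the largest k >= 1 whose denominator stays <= 6; these approach x as k grows, and every other convergent or intermediate fraction in range is farther away.
Largest k: floor((6 - q_2)/q_3) = floor((6 - 4)/5) = 0.
Since k = 0, no intermediate fraction beyond p_3/q_3 has denominator <= 6, so the convergent 9/5 is the closest (its error is |88*5 - 9*49|/(49*5) = 1/245).

9/5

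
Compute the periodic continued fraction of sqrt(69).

[8; (3, 3, 1, 4, 1, 3, 3, 16)]

Write x_i = (sqrt(69) + m_i)/d_i with (m_0, d_0) = (0, 1). a_0 = floor(sqrt(69)) = 8, since 8^2 = 64 <= 69 < 81 = 9^2.
Iterate m_{i+1} = d_i*a_i - m_i, d_{i+1} = (69 - m_{i+1}^2)/d_i, a_{i+1} = floor((a_0 + m_{i+1})/d_{i+1}):
  m_1 = 1*8 - 0 = 8, d_1 = (69 - 8^2)/1 = 5/1 = 5, a_1 = floor((8 + 8)/5) = 3.
  m_2 = 5*3 - 8 = 7, d_2 = (69 - 7^2)/5 = 20/5 = 4, a_2 = floor((8 + 7)/4) = 3.
  m_3 = 4*3 - 7 = 5, d_3 = (69 - 5^2)/4 = 44/4 = 11, a_3 = floor((8 + 5)/11) = 1.
  m_4 = 11*1 - 5 = 6, d_4 = (69 - 6^2)/11 = 33/11 = 3, a_4 = floor((8 + 6)/3) = 4.
  m_5 = 3*4 - 6 = 6, d_5 = (69 - 6^2)/3 = 33/3 = 11, a_5 = floor((8 + 6)/11) = 1.
  m_6 = 11*1 - 6 = 5, d_6 = (69 - 5^2)/11 = 44/11 = 4, a_6 = floor((8 + 5)/4) = 3.
  m_7 = 4*3 - 5 = 7, d_7 = (69 - 7^2)/4 = 20/4 = 5, a_7 = floor((8 + 7)/5) = 3.
  m_8 = 5*3 - 7 = 8, d_8 = (69 - 8^2)/5 = 5/5 = 1, a_8 = floor((8 + 8)/1) = 16.
  m_9 = 1*16 - 8 = 8, d_9 = (69 - 8^2)/1 = 5/1 = 5: (m_9, d_9) = (m_1, d_1) = (8, 5), so from here the quotients repeat a_1, ..., a_8; the period length is 8.
Hence the expansion of sqrt(69) is a_0 = 8 followed by the repeating block 3, 3, 1, 4, 1, 3, 3, 16 (period 8).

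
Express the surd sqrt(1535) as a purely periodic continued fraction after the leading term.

Write x_i = (sqrt(1535) + m_i)/d_i with (m_0, d_0) = (0, 1). a_0 = floor(sqrt(1535)) = 39, since 39^2 = 1521 <= 1535 < 1600 = 40^2.
Iterate m_{i+1} = d_i*a_i - m_i, d_{i+1} = (1535 - m_{i+1}^2)/d_i, a_{i+1} = floor((a_0 + m_{i+1})/d_{i+1}):
  m_1 = 1*39 - 0 = 39, d_1 = (1535 - 39^2)/1 = 14/1 = 14, a_1 = floor((39 + 39)/14) = 5.
  m_2 = 14*5 - 39 = 31, d_2 = (1535 - 31^2)/14 = 574/14 = 41, a_2 = floor((39 + 31)/41) = 1.
  m_3 = 41*1 - 31 = 10, d_3 = (1535 - 10^2)/41 = 1435/41 = 35, a_3 = floor((39 + 10)/35) = 1.
  m_4 = 35*1 - 10 = 25, d_4 = (1535 - 25^2)/35 = 910/35 = 26, a_4 = floor((39 + 25)/26) = 2.
  m_5 = 26*2 - 25 = 27, d_5 = (1535 - 27^2)/26 = 806/26 = 31, a_5 = floor((39 + 27)/31) = 2.
  m_6 = 31*2 - 27 = 35, d_6 = (1535 - 35^2)/31 = 310/31 = 10, a_6 = floor((39 + 35)/10) = 7.
  m_7 = 10*7 - 35 = 35, d_7 = (1535 - 35^2)/10 = 310/10 = 31, a_7 = floor((39 + 35)/31) = 2.
  m_8 = 31*2 - 35 = 27, d_8 = (1535 - 27^2)/31 = 806/31 = 26, a_8 = floor((39 + 27)/26) = 2.
  m_9 = 26*2 - 27 = 25, d_9 = (1535 - 25^2)/26 = 910/26 = 35, a_9 = floor((39 + 25)/35) = 1.
  m_10 = 35*1 - 25 = 10, d_10 = (1535 - 10^2)/35 = 1435/35 = 41, a_10 = floor((39 + 10)/41) = 1.
  m_11 = 41*1 - 10 = 31, d_11 = (1535 - 31^2)/41 = 574/41 = 14, a_11 = floor((39 + 31)/14) = 5.
  m_12 = 14*5 - 31 = 39, d_12 = (1535 - 39^2)/14 = 14/14 = 1, a_12 = floor((39 + 39)/1) = 78.
  m_13 = 1*78 - 39 = 39, d_13 = (1535 - 39^2)/1 = 14/1 = 14: (m_13, d_13) = (m_1, d_1) = (39, 14), so from here the quotients repeat a_1, ..., a_12; the period length is 12.
Hence the expansion of sqrt(1535) is a_0 = 39 followed by the repeating block 5, 1, 1, 2, 2, 7, 2, 2, 1, 1, 5, 78 (period 12).

[39; (5, 1, 1, 2, 2, 7, 2, 2, 1, 1, 5, 78)]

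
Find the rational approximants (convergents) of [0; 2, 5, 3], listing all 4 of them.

0/1, 1/2, 5/11, 16/35

Using the convergent recurrence p_i = a_i*p_{i-1} + p_{i-2}, q_i = a_i*q_{i-1} + q_{i-2} with p_{-2}=0, p_{-1}=1, q_{-2}=1, q_{-1}=0:
  i=0: a_0=0, p_0 = 0*1 + 0 = 0, q_0 = 0*0 + 1 = 1.
  i=1: a_1=2, p_1 = 2*0 + 1 = 1, q_1 = 2*1 + 0 = 2.
  i=2: a_2=5, p_2 = 5*1 + 0 = 5, q_2 = 5*2 + 1 = 11.
  i=3: a_3=3, p_3 = 3*5 + 1 = 16, q_3 = 3*11 + 2 = 35.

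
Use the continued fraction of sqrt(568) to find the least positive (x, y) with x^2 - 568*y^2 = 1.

First expand sqrt(568) as a continued fraction. With x_i = (sqrt(568) + m_i)/d_i and (m_0, d_0) = (0, 1): a_0 = floor(sqrt(568)) = 23, since 23^2 = 529 <= 568 < 576 = 24^2.
Iterate m_{i+1} = d_i*a_i - m_i, d_{i+1} = (568 - m_{i+1}^2)/d_i, a_{i+1} = floor((a_0 + m_{i+1})/d_{i+1}):
  m_1 = 1*23 - 0 = 23, d_1 = (568 - 23^2)/1 = 39/1 = 39, a_1 = floor((23 + 23)/39) = 1.
  m_2 = 39*1 - 23 = 16, d_2 = (568 - 16^2)/39 = 312/39 = 8, a_2 = floor((23 + 16)/8) = 4.
  m_3 = 8*4 - 16 = 16, d_3 = (568 - 16^2)/8 = 312/8 = 39, a_3 = floor((23 + 16)/39) = 1.
  m_4 = 39*1 - 16 = 23, d_4 = (568 - 23^2)/39 = 39/39 = 1, a_4 = floor((23 + 23)/1) = 46.
  m_5 = 1*46 - 23 = 23, d_5 = (568 - 23^2)/1 = 39/1 = 39: (m_5, d_5) = (m_1, d_1) = (23, 39), so from here the quotients repeat a_1, ..., a_4; the period length is 4.
So sqrt(568) = [23; (1, 4, 1, 46)] with period length k = 4.
k is even, so the fundamental solution of x^2 - 568y^2 = 1 is (p_{k-1}, q_{k-1}) = (p_3, q_3); compute convergents through index 3.
Convergents (p_i = a_i*p_{i-1} + p_{i-2}, q_i = a_i*q_{i-1} + q_{i-2} with p_{-2}=0, p_{-1}=1, q_{-2}=1, q_{-1}=0):
  i=0: a_0=23, p_0 = 23*1 + 0 = 23, q_0 = 23*0 + 1 = 1.
  i=1: a_1=1, p_1 = 1*23 + 1 = 24, q_1 = 1*1 + 0 = 1.
  i=2: a_2=4, p_2 = 4*24 + 23 = 119, q_2 = 4*1 + 1 = 5.
  i=3: a_3=1, p_3 = 1*119 + 24 = 143, q_3 = 1*5 + 1 = 6.
Check: 143^2 - 568*6^2 = 20449 - 20448 = 1, so (x, y) = (143, 6) solves the equation, and by the theorem it is the least positive solution.

(x, y) = (143, 6)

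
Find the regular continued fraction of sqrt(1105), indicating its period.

Write x_i = (sqrt(1105) + m_i)/d_i with (m_0, d_0) = (0, 1). a_0 = floor(sqrt(1105)) = 33, since 33^2 = 1089 <= 1105 < 1156 = 34^2.
Iterate m_{i+1} = d_i*a_i - m_i, d_{i+1} = (1105 - m_{i+1}^2)/d_i, a_{i+1} = floor((a_0 + m_{i+1})/d_{i+1}):
  m_1 = 1*33 - 0 = 33, d_1 = (1105 - 33^2)/1 = 16/1 = 16, a_1 = floor((33 + 33)/16) = 4.
  m_2 = 16*4 - 33 = 31, d_2 = (1105 - 31^2)/16 = 144/16 = 9, a_2 = floor((33 + 31)/9) = 7.
  m_3 = 9*7 - 31 = 32, d_3 = (1105 - 32^2)/9 = 81/9 = 9, a_3 = floor((33 + 32)/9) = 7.
  m_4 = 9*7 - 32 = 31, d_4 = (1105 - 31^2)/9 = 144/9 = 16, a_4 = floor((33 + 31)/16) = 4.
  m_5 = 16*4 - 31 = 33, d_5 = (1105 - 33^2)/16 = 16/16 = 1, a_5 = floor((33 + 33)/1) = 66.
  m_6 = 1*66 - 33 = 33, d_6 = (1105 - 33^2)/1 = 16/1 = 16: (m_6, d_6) = (m_1, d_1) = (33, 16), so from here the quotients repeat a_1, ..., a_5; the period length is 5.
Hence the expansion of sqrt(1105) is a_0 = 33 followed by the repeating block 4, 7, 7, 4, 66 (period 5).

[33; (4, 7, 7, 4, 66)]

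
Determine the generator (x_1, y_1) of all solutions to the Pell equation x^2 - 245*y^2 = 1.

(x, y) = (51841, 3312)

First expand sqrt(245) as a continued fraction. With x_i = (sqrt(245) + m_i)/d_i and (m_0, d_0) = (0, 1): a_0 = floor(sqrt(245)) = 15, since 15^2 = 225 <= 245 < 256 = 16^2.
Iterate m_{i+1} = d_i*a_i - m_i, d_{i+1} = (245 - m_{i+1}^2)/d_i, a_{i+1} = floor((a_0 + m_{i+1})/d_{i+1}):
  m_1 = 1*15 - 0 = 15, d_1 = (245 - 15^2)/1 = 20/1 = 20, a_1 = floor((15 + 15)/20) = 1.
  m_2 = 20*1 - 15 = 5, d_2 = (245 - 5^2)/20 = 220/20 = 11, a_2 = floor((15 + 5)/11) = 1.
  m_3 = 11*1 - 5 = 6, d_3 = (245 - 6^2)/11 = 209/11 = 19, a_3 = floor((15 + 6)/19) = 1.
  m_4 = 19*1 - 6 = 13, d_4 = (245 - 13^2)/19 = 76/19 = 4, a_4 = floor((15 + 13)/4) = 7.
  m_5 = 4*7 - 13 = 15, d_5 = (245 - 15^2)/4 = 20/4 = 5, a_5 = floor((15 + 15)/5) = 6.
  m_6 = 5*6 - 15 = 15, d_6 = (245 - 15^2)/5 = 20/5 = 4, a_6 = floor((15 + 15)/4) = 7.
  m_7 = 4*7 - 15 = 13, d_7 = (245 - 13^2)/4 = 76/4 = 19, a_7 = floor((15 + 13)/19) = 1.
  m_8 = 19*1 - 13 = 6, d_8 = (245 - 6^2)/19 = 209/19 = 11, a_8 = floor((15 + 6)/11) = 1.
  m_9 = 11*1 - 6 = 5, d_9 = (245 - 5^2)/11 = 220/11 = 20, a_9 = floor((15 + 5)/20) = 1.
  m_10 = 20*1 - 5 = 15, d_10 = (245 - 15^2)/20 = 20/20 = 1, a_10 = floor((15 + 15)/1) = 30.
  m_11 = 1*30 - 15 = 15, d_11 = (245 - 15^2)/1 = 20/1 = 20: (m_11, d_11) = (m_1, d_1) = (15, 20), so from here the quotients repeat a_1, ..., a_10; the period length is 10.
So sqrt(245) = [15; (1, 1, 1, 7, 6, 7, 1, 1, 1, 30)] with period length k = 10.
k is even, so the fundamental solution of x^2 - 245y^2 = 1 is (p_{k-1}, q_{k-1}) = (p_9, q_9); compute convergents through index 9.
Convergents (p_i = a_i*p_{i-1} + p_{i-2}, q_i = a_i*q_{i-1} + q_{i-2} with p_{-2}=0, p_{-1}=1, q_{-2}=1, q_{-1}=0):
  i=0: a_0=15, p_0 = 15*1 + 0 = 15, q_0 = 15*0 + 1 = 1.
  i=1: a_1=1, p_1 = 1*15 + 1 = 16, q_1 = 1*1 + 0 = 1.
  i=2: a_2=1, p_2 = 1*16 + 15 = 31, q_2 = 1*1 + 1 = 2.
  i=3: a_3=1, p_3 = 1*31 + 16 = 47, q_3 = 1*2 + 1 = 3.
  i=4: a_4=7, p_4 = 7*47 + 31 = 360, q_4 = 7*3 + 2 = 23.
  i=5: a_5=6, p_5 = 6*360 + 47 = 2207, q_5 = 6*23 + 3 = 141.
  i=6: a_6=7, p_6 = 7*2207 + 360 = 15809, q_6 = 7*141 + 23 = 1010.
  i=7: a_7=1, p_7 = 1*15809 + 2207 = 18016, q_7 = 1*1010 + 141 = 1151.
  i=8: a_8=1, p_8 = 1*18016 + 15809 = 33825, q_8 = 1*1151 + 1010 = 2161.
  i=9: a_9=1, p_9 = 1*33825 + 18016 = 51841, q_9 = 1*2161 + 1151 = 3312.
Check: 51841^2 - 245*3312^2 = 2687489281 - 2687489280 = 1, so (x, y) = (51841, 3312) solves the equation, and by the theorem it is the least positive solution.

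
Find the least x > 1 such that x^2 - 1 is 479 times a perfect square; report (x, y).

(x, y) = (2989440, 136591)

First expand sqrt(479) as a continued fraction. With x_i = (sqrt(479) + m_i)/d_i and (m_0, d_0) = (0, 1): a_0 = floor(sqrt(479)) = 21, since 21^2 = 441 <= 479 < 484 = 22^2.
Iterate m_{i+1} = d_i*a_i - m_i, d_{i+1} = (479 - m_{i+1}^2)/d_i, a_{i+1} = floor((a_0 + m_{i+1})/d_{i+1}):
  m_1 = 1*21 - 0 = 21, d_1 = (479 - 21^2)/1 = 38/1 = 38, a_1 = floor((21 + 21)/38) = 1.
  m_2 = 38*1 - 21 = 17, d_2 = (479 - 17^2)/38 = 190/38 = 5, a_2 = floor((21 + 17)/5) = 7.
  m_3 = 5*7 - 17 = 18, d_3 = (479 - 18^2)/5 = 155/5 = 31, a_3 = floor((21 + 18)/31) = 1.
  m_4 = 31*1 - 18 = 13, d_4 = (479 - 13^2)/31 = 310/31 = 10, a_4 = floor((21 + 13)/10) = 3.
  m_5 = 10*3 - 13 = 17, d_5 = (479 - 17^2)/10 = 190/10 = 19, a_5 = floor((21 + 17)/19) = 2.
  m_6 = 19*2 - 17 = 21, d_6 = (479 - 21^2)/19 = 38/19 = 2, a_6 = floor((21 + 21)/2) = 21.
  m_7 = 2*21 - 21 = 21, d_7 = (479 - 21^2)/2 = 38/2 = 19, a_7 = floor((21 + 21)/19) = 2.
  m_8 = 19*2 - 21 = 17, d_8 = (479 - 17^2)/19 = 190/19 = 10, a_8 = floor((21 + 17)/10) = 3.
  m_9 = 10*3 - 17 = 13, d_9 = (479 - 13^2)/10 = 310/10 = 31, a_9 = floor((21 + 13)/31) = 1.
  m_10 = 31*1 - 13 = 18, d_10 = (479 - 18^2)/31 = 155/31 = 5, a_10 = floor((21 + 18)/5) = 7.
  m_11 = 5*7 - 18 = 17, d_11 = (479 - 17^2)/5 = 190/5 = 38, a_11 = floor((21 + 17)/38) = 1.
  m_12 = 38*1 - 17 = 21, d_12 = (479 - 21^2)/38 = 38/38 = 1, a_12 = floor((21 + 21)/1) = 42.
  m_13 = 1*42 - 21 = 21, d_13 = (479 - 21^2)/1 = 38/1 = 38: (m_13, d_13) = (m_1, d_1) = (21, 38), so from here the quotients repeat a_1, ..., a_12; the period length is 12.
So sqrt(479) = [21; (1, 7, 1, 3, 2, 21, 2, 3, 1, 7, 1, 42)] with period length k = 12.
k is even, so the fundamental solution of x^2 - 479y^2 = 1 is (p_{k-1}, q_{k-1}) = (p_11, q_11); compute convergents through index 11.
Convergents (p_i = a_i*p_{i-1} + p_{i-2}, q_i = a_i*q_{i-1} + q_{i-2} with p_{-2}=0, p_{-1}=1, q_{-2}=1, q_{-1}=0):
  i=0: a_0=21, p_0 = 21*1 + 0 = 21, q_0 = 21*0 + 1 = 1.
  i=1: a_1=1, p_1 = 1*21 + 1 = 22, q_1 = 1*1 + 0 = 1.
  i=2: a_2=7, p_2 = 7*22 + 21 = 175, q_2 = 7*1 + 1 = 8.
  i=3: a_3=1, p_3 = 1*175 + 22 = 197, q_3 = 1*8 + 1 = 9.
  i=4: a_4=3, p_4 = 3*197 + 175 = 766, q_4 = 3*9 + 8 = 35.
  i=5: a_5=2, p_5 = 2*766 + 197 = 1729, q_5 = 2*35 + 9 = 79.
  i=6: a_6=21, p_6 = 21*1729 + 766 = 37075, q_6 = 21*79 + 35 = 1694.
  i=7: a_7=2, p_7 = 2*37075 + 1729 = 75879, q_7 = 2*1694 + 79 = 3467.
  i=8: a_8=3, p_8 = 3*75879 + 37075 = 264712, q_8 = 3*3467 + 1694 = 12095.
  i=9: a_9=1, p_9 = 1*264712 + 75879 = 340591, q_9 = 1*12095 + 3467 = 15562.
  i=10: a_10=7, p_10 = 7*340591 + 264712 = 2648849, q_10 = 7*15562 + 12095 = 121029.
  i=11: a_11=1, p_11 = 1*2648849 + 340591 = 2989440, q_11 = 1*121029 + 15562 = 136591.
Check: 2989440^2 - 479*136591^2 = 8936751513600 - 8936751513599 = 1, so (x, y) = (2989440, 136591) solves the equation, and by the theorem it is the least positive solution.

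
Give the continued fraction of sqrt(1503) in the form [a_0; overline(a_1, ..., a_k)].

Write x_i = (sqrt(1503) + m_i)/d_i with (m_0, d_0) = (0, 1). a_0 = floor(sqrt(1503)) = 38, since 38^2 = 1444 <= 1503 < 1521 = 39^2.
Iterate m_{i+1} = d_i*a_i - m_i, d_{i+1} = (1503 - m_{i+1}^2)/d_i, a_{i+1} = floor((a_0 + m_{i+1})/d_{i+1}):
  m_1 = 1*38 - 0 = 38, d_1 = (1503 - 38^2)/1 = 59/1 = 59, a_1 = floor((38 + 38)/59) = 1.
  m_2 = 59*1 - 38 = 21, d_2 = (1503 - 21^2)/59 = 1062/59 = 18, a_2 = floor((38 + 21)/18) = 3.
  m_3 = 18*3 - 21 = 33, d_3 = (1503 - 33^2)/18 = 414/18 = 23, a_3 = floor((38 + 33)/23) = 3.
  m_4 = 23*3 - 33 = 36, d_4 = (1503 - 36^2)/23 = 207/23 = 9, a_4 = floor((38 + 36)/9) = 8.
  m_5 = 9*8 - 36 = 36, d_5 = (1503 - 36^2)/9 = 207/9 = 23, a_5 = floor((38 + 36)/23) = 3.
  m_6 = 23*3 - 36 = 33, d_6 = (1503 - 33^2)/23 = 414/23 = 18, a_6 = floor((38 + 33)/18) = 3.
  m_7 = 18*3 - 33 = 21, d_7 = (1503 - 21^2)/18 = 1062/18 = 59, a_7 = floor((38 + 21)/59) = 1.
  m_8 = 59*1 - 21 = 38, d_8 = (1503 - 38^2)/59 = 59/59 = 1, a_8 = floor((38 + 38)/1) = 76.
  m_9 = 1*76 - 38 = 38, d_9 = (1503 - 38^2)/1 = 59/1 = 59: (m_9, d_9) = (m_1, d_1) = (38, 59), so from here the quotients repeat a_1, ..., a_8; the period length is 8.
Hence the expansion of sqrt(1503) is a_0 = 38 followed by the repeating block 1, 3, 3, 8, 3, 3, 1, 76 (period 8).

[38; overline(1, 3, 3, 8, 3, 3, 1, 76)]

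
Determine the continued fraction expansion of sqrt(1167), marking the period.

Write x_i = (sqrt(1167) + m_i)/d_i with (m_0, d_0) = (0, 1). a_0 = floor(sqrt(1167)) = 34, since 34^2 = 1156 <= 1167 < 1225 = 35^2.
Iterate m_{i+1} = d_i*a_i - m_i, d_{i+1} = (1167 - m_{i+1}^2)/d_i, a_{i+1} = floor((a_0 + m_{i+1})/d_{i+1}):
  m_1 = 1*34 - 0 = 34, d_1 = (1167 - 34^2)/1 = 11/1 = 11, a_1 = floor((34 + 34)/11) = 6.
  m_2 = 11*6 - 34 = 32, d_2 = (1167 - 32^2)/11 = 143/11 = 13, a_2 = floor((34 + 32)/13) = 5.
  m_3 = 13*5 - 32 = 33, d_3 = (1167 - 33^2)/13 = 78/13 = 6, a_3 = floor((34 + 33)/6) = 11.
  m_4 = 6*11 - 33 = 33, d_4 = (1167 - 33^2)/6 = 78/6 = 13, a_4 = floor((34 + 33)/13) = 5.
  m_5 = 13*5 - 33 = 32, d_5 = (1167 - 32^2)/13 = 143/13 = 11, a_5 = floor((34 + 32)/11) = 6.
  m_6 = 11*6 - 32 = 34, d_6 = (1167 - 34^2)/11 = 11/11 = 1, a_6 = floor((34 + 34)/1) = 68.
  m_7 = 1*68 - 34 = 34, d_7 = (1167 - 34^2)/1 = 11/1 = 11: (m_7, d_7) = (m_1, d_1) = (34, 11), so from here the quotients repeat a_1, ..., a_6; the period length is 6.
Hence the expansion of sqrt(1167) is a_0 = 34 followed by the repeating block 6, 5, 11, 5, 6, 68 (period 6).

[34; (6, 5, 11, 5, 6, 68)]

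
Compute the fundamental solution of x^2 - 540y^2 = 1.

(x, y) = (119071, 5124)

First expand sqrt(540) as a continued fraction. With x_i = (sqrt(540) + m_i)/d_i and (m_0, d_0) = (0, 1): a_0 = floor(sqrt(540)) = 23, since 23^2 = 529 <= 540 < 576 = 24^2.
Iterate m_{i+1} = d_i*a_i - m_i, d_{i+1} = (540 - m_{i+1}^2)/d_i, a_{i+1} = floor((a_0 + m_{i+1})/d_{i+1}):
  m_1 = 1*23 - 0 = 23, d_1 = (540 - 23^2)/1 = 11/1 = 11, a_1 = floor((23 + 23)/11) = 4.
  m_2 = 11*4 - 23 = 21, d_2 = (540 - 21^2)/11 = 99/11 = 9, a_2 = floor((23 + 21)/9) = 4.
  m_3 = 9*4 - 21 = 15, d_3 = (540 - 15^2)/9 = 315/9 = 35, a_3 = floor((23 + 15)/35) = 1.
  m_4 = 35*1 - 15 = 20, d_4 = (540 - 20^2)/35 = 140/35 = 4, a_4 = floor((23 + 20)/4) = 10.
  m_5 = 4*10 - 20 = 20, d_5 = (540 - 20^2)/4 = 140/4 = 35, a_5 = floor((23 + 20)/35) = 1.
  m_6 = 35*1 - 20 = 15, d_6 = (540 - 15^2)/35 = 315/35 = 9, a_6 = floor((23 + 15)/9) = 4.
  m_7 = 9*4 - 15 = 21, d_7 = (540 - 21^2)/9 = 99/9 = 11, a_7 = floor((23 + 21)/11) = 4.
  m_8 = 11*4 - 21 = 23, d_8 = (540 - 23^2)/11 = 11/11 = 1, a_8 = floor((23 + 23)/1) = 46.
  m_9 = 1*46 - 23 = 23, d_9 = (540 - 23^2)/1 = 11/1 = 11: (m_9, d_9) = (m_1, d_1) = (23, 11), so from here the quotients repeat a_1, ..., a_8; the period length is 8.
So sqrt(540) = [23; (4, 4, 1, 10, 1, 4, 4, 46)] with period length k = 8.
k is even, so the fundamental solution of x^2 - 540y^2 = 1 is (p_{k-1}, q_{k-1}) = (p_7, q_7); compute convergents through index 7.
Convergents (p_i = a_i*p_{i-1} + p_{i-2}, q_i = a_i*q_{i-1} + q_{i-2} with p_{-2}=0, p_{-1}=1, q_{-2}=1, q_{-1}=0):
  i=0: a_0=23, p_0 = 23*1 + 0 = 23, q_0 = 23*0 + 1 = 1.
  i=1: a_1=4, p_1 = 4*23 + 1 = 93, q_1 = 4*1 + 0 = 4.
  i=2: a_2=4, p_2 = 4*93 + 23 = 395, q_2 = 4*4 + 1 = 17.
  i=3: a_3=1, p_3 = 1*395 + 93 = 488, q_3 = 1*17 + 4 = 21.
  i=4: a_4=10, p_4 = 10*488 + 395 = 5275, q_4 = 10*21 + 17 = 227.
  i=5: a_5=1, p_5 = 1*5275 + 488 = 5763, q_5 = 1*227 + 21 = 248.
  i=6: a_6=4, p_6 = 4*5763 + 5275 = 28327, q_6 = 4*248 + 227 = 1219.
  i=7: a_7=4, p_7 = 4*28327 + 5763 = 119071, q_7 = 4*1219 + 248 = 5124.
Check: 119071^2 - 540*5124^2 = 14177903041 - 14177903040 = 1, so (x, y) = (119071, 5124) solves the equation, and by the theorem it is the least positive solution.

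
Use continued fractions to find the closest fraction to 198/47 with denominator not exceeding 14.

59/14

Expand x = 198/47 as a continued fraction with the Euclidean algorithm:
  198 = 4*47 + 10, so a_0 = 4.
  47 = 4*10 + 7, so a_1 = 4.
  10 = 1*7 + 3, so a_2 = 1.
  7 = 2*3 + 1, so a_3 = 2.
  3 = 3*1 + 0, so a_4 = 3.
so x = [4; 4, 1, 2, 3].
Convergents (p_i = a_i*p_{i-1} + p_{i-2}, q_i = a_i*q_{i-1} + q_{i-2} with p_{-2}=0, p_{-1}=1, q_{-2}=1, q_{-1}=0), until the denominator exceeds 14:
  i=0: a_0=4, p_0 = 4*1 + 0 = 4, q_0 = 4*0 + 1 = 1.
  i=1: a_1=4, p_1 = 4*4 + 1 = 17, q_1 = 4*1 + 0 = 4.
  i=2: a_2=1, p_2 = 1*17 + 4 = 21, q_2 = 1*4 + 1 = 5.
  i=3: a_3=2, p_3 = 2*21 + 17 = 59, q_3 = 2*5 + 4 = 14.
  i=4: a_4=3, p_4 = 3*59 + 21 = 198, q_4 = 3*14 + 5 = 47.
q_4 = 47 > 14, so the last convergent with denominator <= 14 is p_3/q_3 = 59/14.
The closest fraction with denominator <= 14 is either p_3/q_3 or the intermediate fraction (k*p_3 + p_2)/(k*q_3 + q_2) with the largest k >= 1 whose denominator stays <= 14; these approach x as k grows, and every other convergent or intermediate fraction in range is farther away.
Largest k: floor((14 - q_2)/q_3) = floor((14 - 5)/14) = 0.
Since k = 0, no intermediate fraction beyond p_3/q_3 has denominator <= 14, so the convergent 59/14 is the closest (its error is |198*14 - 59*47|/(47*14) = 1/658).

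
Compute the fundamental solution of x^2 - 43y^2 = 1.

First expand sqrt(43) as a continued fraction. With x_i = (sqrt(43) + m_i)/d_i and (m_0, d_0) = (0, 1): a_0 = floor(sqrt(43)) = 6, since 6^2 = 36 <= 43 < 49 = 7^2.
Iterate m_{i+1} = d_i*a_i - m_i, d_{i+1} = (43 - m_{i+1}^2)/d_i, a_{i+1} = floor((a_0 + m_{i+1})/d_{i+1}):
  m_1 = 1*6 - 0 = 6, d_1 = (43 - 6^2)/1 = 7/1 = 7, a_1 = floor((6 + 6)/7) = 1.
  m_2 = 7*1 - 6 = 1, d_2 = (43 - 1^2)/7 = 42/7 = 6, a_2 = floor((6 + 1)/6) = 1.
  m_3 = 6*1 - 1 = 5, d_3 = (43 - 5^2)/6 = 18/6 = 3, a_3 = floor((6 + 5)/3) = 3.
  m_4 = 3*3 - 5 = 4, d_4 = (43 - 4^2)/3 = 27/3 = 9, a_4 = floor((6 + 4)/9) = 1.
  m_5 = 9*1 - 4 = 5, d_5 = (43 - 5^2)/9 = 18/9 = 2, a_5 = floor((6 + 5)/2) = 5.
  m_6 = 2*5 - 5 = 5, d_6 = (43 - 5^2)/2 = 18/2 = 9, a_6 = floor((6 + 5)/9) = 1.
  m_7 = 9*1 - 5 = 4, d_7 = (43 - 4^2)/9 = 27/9 = 3, a_7 = floor((6 + 4)/3) = 3.
  m_8 = 3*3 - 4 = 5, d_8 = (43 - 5^2)/3 = 18/3 = 6, a_8 = floor((6 + 5)/6) = 1.
  m_9 = 6*1 - 5 = 1, d_9 = (43 - 1^2)/6 = 42/6 = 7, a_9 = floor((6 + 1)/7) = 1.
  m_10 = 7*1 - 1 = 6, d_10 = (43 - 6^2)/7 = 7/7 = 1, a_10 = floor((6 + 6)/1) = 12.
  m_11 = 1*12 - 6 = 6, d_11 = (43 - 6^2)/1 = 7/1 = 7: (m_11, d_11) = (m_1, d_1) = (6, 7), so from here the quotients repeat a_1, ..., a_10; the period length is 10.
So sqrt(43) = [6; (1, 1, 3, 1, 5, 1, 3, 1, 1, 12)] with period length k = 10.
k is even, so the fundamental solution of x^2 - 43y^2 = 1 is (p_{k-1}, q_{k-1}) = (p_9, q_9); compute convergents through index 9.
Convergents (p_i = a_i*p_{i-1} + p_{i-2}, q_i = a_i*q_{i-1} + q_{i-2} with p_{-2}=0, p_{-1}=1, q_{-2}=1, q_{-1}=0):
  i=0: a_0=6, p_0 = 6*1 + 0 = 6, q_0 = 6*0 + 1 = 1.
  i=1: a_1=1, p_1 = 1*6 + 1 = 7, q_1 = 1*1 + 0 = 1.
  i=2: a_2=1, p_2 = 1*7 + 6 = 13, q_2 = 1*1 + 1 = 2.
  i=3: a_3=3, p_3 = 3*13 + 7 = 46, q_3 = 3*2 + 1 = 7.
  i=4: a_4=1, p_4 = 1*46 + 13 = 59, q_4 = 1*7 + 2 = 9.
  i=5: a_5=5, p_5 = 5*59 + 46 = 341, q_5 = 5*9 + 7 = 52.
  i=6: a_6=1, p_6 = 1*341 + 59 = 400, q_6 = 1*52 + 9 = 61.
  i=7: a_7=3, p_7 = 3*400 + 341 = 1541, q_7 = 3*61 + 52 = 235.
  i=8: a_8=1, p_8 = 1*1541 + 400 = 1941, q_8 = 1*235 + 61 = 296.
  i=9: a_9=1, p_9 = 1*1941 + 1541 = 3482, q_9 = 1*296 + 235 = 531.
Check: 3482^2 - 43*531^2 = 12124324 - 12124323 = 1, so (x, y) = (3482, 531) solves the equation, and by the theorem it is the least positive solution.

(x, y) = (3482, 531)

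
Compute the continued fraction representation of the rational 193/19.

Run the Euclidean algorithm on 193 and 19; the successive quotients are the partial quotients a_0, a_1, ... (each step inverts the fractional part left over by the previous one):
  193 = 10*19 + 3, so a_0 = 10.
  19 = 6*3 + 1, so a_1 = 6.
  3 = 3*1 + 0, so a_2 = 3.
The remainder reaches 0 after 3 divisions, so the expansion has 3 partial quotients, read off in order.

[10; 6, 3]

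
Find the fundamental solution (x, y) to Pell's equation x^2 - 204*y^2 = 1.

(x, y) = (4999, 350)

First expand sqrt(204) as a continued fraction. With x_i = (sqrt(204) + m_i)/d_i and (m_0, d_0) = (0, 1): a_0 = floor(sqrt(204)) = 14, since 14^2 = 196 <= 204 < 225 = 15^2.
Iterate m_{i+1} = d_i*a_i - m_i, d_{i+1} = (204 - m_{i+1}^2)/d_i, a_{i+1} = floor((a_0 + m_{i+1})/d_{i+1}):
  m_1 = 1*14 - 0 = 14, d_1 = (204 - 14^2)/1 = 8/1 = 8, a_1 = floor((14 + 14)/8) = 3.
  m_2 = 8*3 - 14 = 10, d_2 = (204 - 10^2)/8 = 104/8 = 13, a_2 = floor((14 + 10)/13) = 1.
  m_3 = 13*1 - 10 = 3, d_3 = (204 - 3^2)/13 = 195/13 = 15, a_3 = floor((14 + 3)/15) = 1.
  m_4 = 15*1 - 3 = 12, d_4 = (204 - 12^2)/15 = 60/15 = 4, a_4 = floor((14 + 12)/4) = 6.
  m_5 = 4*6 - 12 = 12, d_5 = (204 - 12^2)/4 = 60/4 = 15, a_5 = floor((14 + 12)/15) = 1.
  m_6 = 15*1 - 12 = 3, d_6 = (204 - 3^2)/15 = 195/15 = 13, a_6 = floor((14 + 3)/13) = 1.
  m_7 = 13*1 - 3 = 10, d_7 = (204 - 10^2)/13 = 104/13 = 8, a_7 = floor((14 + 10)/8) = 3.
  m_8 = 8*3 - 10 = 14, d_8 = (204 - 14^2)/8 = 8/8 = 1, a_8 = floor((14 + 14)/1) = 28.
  m_9 = 1*28 - 14 = 14, d_9 = (204 - 14^2)/1 = 8/1 = 8: (m_9, d_9) = (m_1, d_1) = (14, 8), so from here the quotients repeat a_1, ..., a_8; the period length is 8.
So sqrt(204) = [14; (3, 1, 1, 6, 1, 1, 3, 28)] with period length k = 8.
k is even, so the fundamental solution of x^2 - 204y^2 = 1 is (p_{k-1}, q_{k-1}) = (p_7, q_7); compute convergents through index 7.
Convergents (p_i = a_i*p_{i-1} + p_{i-2}, q_i = a_i*q_{i-1} + q_{i-2} with p_{-2}=0, p_{-1}=1, q_{-2}=1, q_{-1}=0):
  i=0: a_0=14, p_0 = 14*1 + 0 = 14, q_0 = 14*0 + 1 = 1.
  i=1: a_1=3, p_1 = 3*14 + 1 = 43, q_1 = 3*1 + 0 = 3.
  i=2: a_2=1, p_2 = 1*43 + 14 = 57, q_2 = 1*3 + 1 = 4.
  i=3: a_3=1, p_3 = 1*57 + 43 = 100, q_3 = 1*4 + 3 = 7.
  i=4: a_4=6, p_4 = 6*100 + 57 = 657, q_4 = 6*7 + 4 = 46.
  i=5: a_5=1, p_5 = 1*657 + 100 = 757, q_5 = 1*46 + 7 = 53.
  i=6: a_6=1, p_6 = 1*757 + 657 = 1414, q_6 = 1*53 + 46 = 99.
  i=7: a_7=3, p_7 = 3*1414 + 757 = 4999, q_7 = 3*99 + 53 = 350.
Check: 4999^2 - 204*350^2 = 24990001 - 24990000 = 1, so (x, y) = (4999, 350) solves the equation, and by the theorem it is the least positive solution.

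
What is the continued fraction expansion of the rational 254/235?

Run the Euclidean algorithm on 254 and 235; the successive quotients are the partial quotients a_0, a_1, ... (each step inverts the fractional part left over by the previous one):
  254 = 1*235 + 19, so a_0 = 1.
  235 = 12*19 + 7, so a_1 = 12.
  19 = 2*7 + 5, so a_2 = 2.
  7 = 1*5 + 2, so a_3 = 1.
  5 = 2*2 + 1, so a_4 = 2.
  2 = 2*1 + 0, so a_5 = 2.
The remainder reaches 0 after 6 divisions, so the expansion has 6 partial quotients, read off in order.

[1; 12, 2, 1, 2, 2]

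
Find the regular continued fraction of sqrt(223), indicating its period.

Write x_i = (sqrt(223) + m_i)/d_i with (m_0, d_0) = (0, 1). a_0 = floor(sqrt(223)) = 14, since 14^2 = 196 <= 223 < 225 = 15^2.
Iterate m_{i+1} = d_i*a_i - m_i, d_{i+1} = (223 - m_{i+1}^2)/d_i, a_{i+1} = floor((a_0 + m_{i+1})/d_{i+1}):
  m_1 = 1*14 - 0 = 14, d_1 = (223 - 14^2)/1 = 27/1 = 27, a_1 = floor((14 + 14)/27) = 1.
  m_2 = 27*1 - 14 = 13, d_2 = (223 - 13^2)/27 = 54/27 = 2, a_2 = floor((14 + 13)/2) = 13.
  m_3 = 2*13 - 13 = 13, d_3 = (223 - 13^2)/2 = 54/2 = 27, a_3 = floor((14 + 13)/27) = 1.
  m_4 = 27*1 - 13 = 14, d_4 = (223 - 14^2)/27 = 27/27 = 1, a_4 = floor((14 + 14)/1) = 28.
  m_5 = 1*28 - 14 = 14, d_5 = (223 - 14^2)/1 = 27/1 = 27: (m_5, d_5) = (m_1, d_1) = (14, 27), so from here the quotients repeat a_1, ..., a_4; the period length is 4.
Hence the expansion of sqrt(223) is a_0 = 14 followed by the repeating block 1, 13, 1, 28 (period 4).

[14; (1, 13, 1, 28)]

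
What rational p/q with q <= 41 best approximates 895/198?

Expand x = 895/198 as a continued fraction with the Euclidean algorithm:
  895 = 4*198 + 103, so a_0 = 4.
  198 = 1*103 + 95, so a_1 = 1.
  103 = 1*95 + 8, so a_2 = 1.
  95 = 11*8 + 7, so a_3 = 11.
  8 = 1*7 + 1, so a_4 = 1.
  7 = 7*1 + 0, so a_5 = 7.
so x = [4; 1, 1, 11, 1, 7].
Convergents (p_i = a_i*p_{i-1} + p_{i-2}, q_i = a_i*q_{i-1} + q_{i-2} with p_{-2}=0, p_{-1}=1, q_{-2}=1, q_{-1}=0), until the denominator exceeds 41:
  i=0: a_0=4, p_0 = 4*1 + 0 = 4, q_0 = 4*0 + 1 = 1.
  i=1: a_1=1, p_1 = 1*4 + 1 = 5, q_1 = 1*1 + 0 = 1.
  i=2: a_2=1, p_2 = 1*5 + 4 = 9, q_2 = 1*1 + 1 = 2.
  i=3: a_3=11, p_3 = 11*9 + 5 = 104, q_3 = 11*2 + 1 = 23.
  i=4: a_4=1, p_4 = 1*104 + 9 = 113, q_4 = 1*23 + 2 = 25.
  i=5: a_5=7, p_5 = 7*113 + 104 = 895, q_5 = 7*25 + 23 = 198.
q_5 = 198 > 41, so the last convergent with denominator <= 41 is p_4/q_4 = 113/25.
The closest fraction with denominator <= 41 is either p_4/q_4 or the intermediate fraction (k*p_4 + p_3)/(k*q_4 + q_3) with the largest k >= 1 whose denominator stays <= 41; these approach x as k grows, and every other convergent or intermediate fraction in range is farther away.
Largest k: floor((41 - q_3)/q_4) = floor((41 - 23)/25) = 0.
Since k = 0, no intermediate fraction beyond p_4/q_4 has denominator <= 41, so the convergent 113/25 is the closest (its error is |895*25 - 113*198|/(198*25) = 1/4950).

113/25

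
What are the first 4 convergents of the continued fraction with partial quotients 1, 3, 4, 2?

Using the convergent recurrence p_i = a_i*p_{i-1} + p_{i-2}, q_i = a_i*q_{i-1} + q_{i-2} with p_{-2}=0, p_{-1}=1, q_{-2}=1, q_{-1}=0:
  i=0: a_0=1, p_0 = 1*1 + 0 = 1, q_0 = 1*0 + 1 = 1.
  i=1: a_1=3, p_1 = 3*1 + 1 = 4, q_1 = 3*1 + 0 = 3.
  i=2: a_2=4, p_2 = 4*4 + 1 = 17, q_2 = 4*3 + 1 = 13.
  i=3: a_3=2, p_3 = 2*17 + 4 = 38, q_3 = 2*13 + 3 = 29.

1/1, 4/3, 17/13, 38/29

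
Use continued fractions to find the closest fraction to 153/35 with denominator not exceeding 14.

35/8

Expand x = 153/35 as a continued fraction with the Euclidean algorithm:
  153 = 4*35 + 13, so a_0 = 4.
  35 = 2*13 + 9, so a_1 = 2.
  13 = 1*9 + 4, so a_2 = 1.
  9 = 2*4 + 1, so a_3 = 2.
  4 = 4*1 + 0, so a_4 = 4.
so x = [4; 2, 1, 2, 4].
Convergents (p_i = a_i*p_{i-1} + p_{i-2}, q_i = a_i*q_{i-1} + q_{i-2} with p_{-2}=0, p_{-1}=1, q_{-2}=1, q_{-1}=0), until the denominator exceeds 14:
  i=0: a_0=4, p_0 = 4*1 + 0 = 4, q_0 = 4*0 + 1 = 1.
  i=1: a_1=2, p_1 = 2*4 + 1 = 9, q_1 = 2*1 + 0 = 2.
  i=2: a_2=1, p_2 = 1*9 + 4 = 13, q_2 = 1*2 + 1 = 3.
  i=3: a_3=2, p_3 = 2*13 + 9 = 35, q_3 = 2*3 + 2 = 8.
  i=4: a_4=4, p_4 = 4*35 + 13 = 153, q_4 = 4*8 + 3 = 35.
q_4 = 35 > 14, so the last convergent with denominator <= 14 is p_3/q_3 = 35/8.
The closest fraction with denominator <= 14 is either p_3/q_3 or the intermediate fraction (k*p_3 + p_2)/(k*q_3 + q_2) with the largest k >= 1 whose denominator stays <= 14; these approach x as k grows, and every other convergent or intermediate fraction in range is farther away.
Largest k: floor((14 - q_2)/q_3) = floor((14 - 3)/8) = 1.
That gives (1*35 + 13)/(1*8 + 3) = 48/11.
Compare the errors: |x - 35/8| = |153*8 - 35*35|/(35*8) = 1/280, and |x - 48/11| = |153*11 - 48*35|/(35*11) = 3/385.
Cross-multiplying, 1*385 = 385 < 840 = 3*280, so 1/280 is smaller: the convergent 35/8 is closer to x than 48/11.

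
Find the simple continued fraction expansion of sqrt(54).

[7; (2, 1, 6, 1, 2, 14)]

Write x_i = (sqrt(54) + m_i)/d_i with (m_0, d_0) = (0, 1). a_0 = floor(sqrt(54)) = 7, since 7^2 = 49 <= 54 < 64 = 8^2.
Iterate m_{i+1} = d_i*a_i - m_i, d_{i+1} = (54 - m_{i+1}^2)/d_i, a_{i+1} = floor((a_0 + m_{i+1})/d_{i+1}):
  m_1 = 1*7 - 0 = 7, d_1 = (54 - 7^2)/1 = 5/1 = 5, a_1 = floor((7 + 7)/5) = 2.
  m_2 = 5*2 - 7 = 3, d_2 = (54 - 3^2)/5 = 45/5 = 9, a_2 = floor((7 + 3)/9) = 1.
  m_3 = 9*1 - 3 = 6, d_3 = (54 - 6^2)/9 = 18/9 = 2, a_3 = floor((7 + 6)/2) = 6.
  m_4 = 2*6 - 6 = 6, d_4 = (54 - 6^2)/2 = 18/2 = 9, a_4 = floor((7 + 6)/9) = 1.
  m_5 = 9*1 - 6 = 3, d_5 = (54 - 3^2)/9 = 45/9 = 5, a_5 = floor((7 + 3)/5) = 2.
  m_6 = 5*2 - 3 = 7, d_6 = (54 - 7^2)/5 = 5/5 = 1, a_6 = floor((7 + 7)/1) = 14.
  m_7 = 1*14 - 7 = 7, d_7 = (54 - 7^2)/1 = 5/1 = 5: (m_7, d_7) = (m_1, d_1) = (7, 5), so from here the quotients repeat a_1, ..., a_6; the period length is 6.
Hence the expansion of sqrt(54) is a_0 = 7 followed by the repeating block 2, 1, 6, 1, 2, 14 (period 6).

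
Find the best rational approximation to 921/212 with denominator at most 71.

265/61

Expand x = 921/212 as a continued fraction with the Euclidean algorithm:
  921 = 4*212 + 73, so a_0 = 4.
  212 = 2*73 + 66, so a_1 = 2.
  73 = 1*66 + 7, so a_2 = 1.
  66 = 9*7 + 3, so a_3 = 9.
  7 = 2*3 + 1, so a_4 = 2.
  3 = 3*1 + 0, so a_5 = 3.
so x = [4; 2, 1, 9, 2, 3].
Convergents (p_i = a_i*p_{i-1} + p_{i-2}, q_i = a_i*q_{i-1} + q_{i-2} with p_{-2}=0, p_{-1}=1, q_{-2}=1, q_{-1}=0), until the denominator exceeds 71:
  i=0: a_0=4, p_0 = 4*1 + 0 = 4, q_0 = 4*0 + 1 = 1.
  i=1: a_1=2, p_1 = 2*4 + 1 = 9, q_1 = 2*1 + 0 = 2.
  i=2: a_2=1, p_2 = 1*9 + 4 = 13, q_2 = 1*2 + 1 = 3.
  i=3: a_3=9, p_3 = 9*13 + 9 = 126, q_3 = 9*3 + 2 = 29.
  i=4: a_4=2, p_4 = 2*126 + 13 = 265, q_4 = 2*29 + 3 = 61.
  i=5: a_5=3, p_5 = 3*265 + 126 = 921, q_5 = 3*61 + 29 = 212.
q_5 = 212 > 71, so the last convergent with denominator <= 71 is p_4/q_4 = 265/61.
The closest fraction with denominator <= 71 is either p_4/q_4 or the intermediate fraction (k*p_4 + p_3)/(k*q_4 + q_3) with the largest k >= 1 whose denominator stays <= 71; these approach x as k grows, and every other convergent or intermediate fraction in range is farther away.
Largest k: floor((71 - q_3)/q_4) = floor((71 - 29)/61) = 0.
Since k = 0, no intermediate fraction beyond p_4/q_4 has denominator <= 71, so the convergent 265/61 is the closest (its error is |921*61 - 265*212|/(212*61) = 1/12932).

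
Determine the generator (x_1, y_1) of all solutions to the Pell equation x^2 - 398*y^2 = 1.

First expand sqrt(398) as a continued fraction. With x_i = (sqrt(398) + m_i)/d_i and (m_0, d_0) = (0, 1): a_0 = floor(sqrt(398)) = 19, since 19^2 = 361 <= 398 < 400 = 20^2.
Iterate m_{i+1} = d_i*a_i - m_i, d_{i+1} = (398 - m_{i+1}^2)/d_i, a_{i+1} = floor((a_0 + m_{i+1})/d_{i+1}):
  m_1 = 1*19 - 0 = 19, d_1 = (398 - 19^2)/1 = 37/1 = 37, a_1 = floor((19 + 19)/37) = 1.
  m_2 = 37*1 - 19 = 18, d_2 = (398 - 18^2)/37 = 74/37 = 2, a_2 = floor((19 + 18)/2) = 18.
  m_3 = 2*18 - 18 = 18, d_3 = (398 - 18^2)/2 = 74/2 = 37, a_3 = floor((19 + 18)/37) = 1.
  m_4 = 37*1 - 18 = 19, d_4 = (398 - 19^2)/37 = 37/37 = 1, a_4 = floor((19 + 19)/1) = 38.
  m_5 = 1*38 - 19 = 19, d_5 = (398 - 19^2)/1 = 37/1 = 37: (m_5, d_5) = (m_1, d_1) = (19, 37), so from here the quotients repeat a_1, ..., a_4; the period length is 4.
So sqrt(398) = [19; (1, 18, 1, 38)] with period length k = 4.
k is even, so the fundamental solution of x^2 - 398y^2 = 1 is (p_{k-1}, q_{k-1}) = (p_3, q_3); compute convergents through index 3.
Convergents (p_i = a_i*p_{i-1} + p_{i-2}, q_i = a_i*q_{i-1} + q_{i-2} with p_{-2}=0, p_{-1}=1, q_{-2}=1, q_{-1}=0):
  i=0: a_0=19, p_0 = 19*1 + 0 = 19, q_0 = 19*0 + 1 = 1.
  i=1: a_1=1, p_1 = 1*19 + 1 = 20, q_1 = 1*1 + 0 = 1.
  i=2: a_2=18, p_2 = 18*20 + 19 = 379, q_2 = 18*1 + 1 = 19.
  i=3: a_3=1, p_3 = 1*379 + 20 = 399, q_3 = 1*19 + 1 = 20.
Check: 399^2 - 398*20^2 = 159201 - 159200 = 1, so (x, y) = (399, 20) solves the equation, and by the theorem it is the least positive solution.

(x, y) = (399, 20)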